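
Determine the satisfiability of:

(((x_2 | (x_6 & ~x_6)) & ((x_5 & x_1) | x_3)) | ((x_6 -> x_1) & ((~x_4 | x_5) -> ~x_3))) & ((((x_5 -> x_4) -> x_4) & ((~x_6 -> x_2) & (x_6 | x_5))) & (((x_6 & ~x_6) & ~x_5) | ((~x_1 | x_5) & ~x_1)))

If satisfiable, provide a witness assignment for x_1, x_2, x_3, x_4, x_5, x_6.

x_1 = False, x_2 = True, x_3 = True, x_4 = True, x_5 = True, x_6 = True

  ((x_2 | (x_6 & ~x_6)) & ((x_5 & x_1) | x_3)) | ((x_6 -> x_1) & ((~x_4 | x_5) -> ~x_3)) = True
    (x_2 | (x_6 & ~x_6)) & ((x_5 & x_1) | x_3) = True
      x_2 | (x_6 & ~x_6) = True
        x_6 & ~x_6 = False
          ~x_6 = False
      (x_5 & x_1) | x_3 = True
        x_5 & x_1 = False
    (x_6 -> x_1) & ((~x_4 | x_5) -> ~x_3) = False
      x_6 -> x_1 = False
      (~x_4 | x_5) -> ~x_3 = False
        ~x_4 | x_5 = True
          ~x_4 = False
        ~x_3 = False
  (((x_5 -> x_4) -> x_4) & ((~x_6 -> x_2) & (x_6 | x_5))) & (((x_6 & ~x_6) & ~x_5) | ((~x_1 | x_5) & ~x_1)) = True
    ((x_5 -> x_4) -> x_4) & ((~x_6 -> x_2) & (x_6 | x_5)) = True
      (x_5 -> x_4) -> x_4 = True
        x_5 -> x_4 = True
      (~x_6 -> x_2) & (x_6 | x_5) = True
        ~x_6 -> x_2 = True
          ~x_6 = False
        x_6 | x_5 = True
    ((x_6 & ~x_6) & ~x_5) | ((~x_1 | x_5) & ~x_1) = True
      (x_6 & ~x_6) & ~x_5 = False
        x_6 & ~x_6 = False
          ~x_6 = False
        ~x_5 = False
      (~x_1 | x_5) & ~x_1 = True
        ~x_1 | x_5 = True
          ~x_1 = True
        ~x_1 = True
Both conjuncts True, so the formula holds.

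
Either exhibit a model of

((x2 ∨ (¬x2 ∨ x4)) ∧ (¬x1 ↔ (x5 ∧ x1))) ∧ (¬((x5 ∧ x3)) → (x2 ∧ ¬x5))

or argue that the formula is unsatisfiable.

x1 = True; x2 = True; x3 = False; x4 = False; x5 = False

  (x2 ∨ (¬x2 ∨ x4)) ∧ (¬x1 ↔ (x5 ∧ x1)) = True
    x2 ∨ (¬x2 ∨ x4) = True
      ¬x2 ∨ x4 = False
        ¬x2 = False
    ¬x1 ↔ (x5 ∧ x1) = True
      ¬x1 = False
      x5 ∧ x1 = False
  ¬((x5 ∧ x3)) → (x2 ∧ ¬x5) = True
    ¬((x5 ∧ x3)) = True
      x5 ∧ x3 = False
    x2 ∧ ¬x5 = True
      ¬x5 = True
Both conjuncts True, so the formula holds.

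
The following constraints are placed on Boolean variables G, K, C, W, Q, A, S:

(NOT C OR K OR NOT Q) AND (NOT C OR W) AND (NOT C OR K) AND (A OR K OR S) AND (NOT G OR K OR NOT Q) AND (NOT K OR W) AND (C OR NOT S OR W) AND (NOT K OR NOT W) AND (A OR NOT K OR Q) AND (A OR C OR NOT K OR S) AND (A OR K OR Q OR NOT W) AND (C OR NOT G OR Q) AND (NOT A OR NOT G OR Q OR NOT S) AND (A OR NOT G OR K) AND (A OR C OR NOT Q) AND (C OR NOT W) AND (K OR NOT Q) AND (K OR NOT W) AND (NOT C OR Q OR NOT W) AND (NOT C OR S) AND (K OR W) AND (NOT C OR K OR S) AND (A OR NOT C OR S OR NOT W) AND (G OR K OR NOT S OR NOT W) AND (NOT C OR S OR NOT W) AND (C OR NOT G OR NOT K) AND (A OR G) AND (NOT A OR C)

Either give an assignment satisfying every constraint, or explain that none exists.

No satisfying assignment exists.

Case K = True:
  (NOT K OR W) forces W = True.
  Clause (NOT K OR NOT W) is falsified — contradiction.
Case K = False:
  (NOT C OR K) forces C = False.
  (C OR NOT W) forces W = False.
  Clause (K OR W) is falsified — contradiction.
Both cases fail, so the formula is unsatisfiable.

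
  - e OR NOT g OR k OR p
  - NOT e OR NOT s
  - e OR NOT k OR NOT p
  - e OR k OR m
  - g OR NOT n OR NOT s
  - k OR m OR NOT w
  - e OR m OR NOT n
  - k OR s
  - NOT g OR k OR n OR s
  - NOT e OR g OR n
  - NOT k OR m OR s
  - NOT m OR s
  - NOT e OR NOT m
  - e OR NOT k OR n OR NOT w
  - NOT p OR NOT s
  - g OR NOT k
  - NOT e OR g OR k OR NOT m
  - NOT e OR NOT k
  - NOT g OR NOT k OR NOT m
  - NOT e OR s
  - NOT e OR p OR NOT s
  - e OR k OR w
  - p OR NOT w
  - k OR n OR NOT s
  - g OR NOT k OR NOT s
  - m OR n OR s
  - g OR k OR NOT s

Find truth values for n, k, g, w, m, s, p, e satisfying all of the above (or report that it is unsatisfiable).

Set n = False.
Try k = False:
  (k OR s) forces s = True.
  clause (k OR n OR NOT s) is falsified — backtrack.
So k = True.
  then (g OR NOT k) forces g = True.
  then (NOT e OR NOT k) forces e = False.
  then (NOT g OR NOT k OR NOT m) forces m = False.
  then (m OR n OR s) forces s = True.
  then (e OR NOT k OR NOT p) forces p = False.
  then (e OR NOT k OR n OR NOT w) forces w = False.
All clauses satisfied.

n = False; k = True; g = True; w = False; m = False; s = True; p = False; e = False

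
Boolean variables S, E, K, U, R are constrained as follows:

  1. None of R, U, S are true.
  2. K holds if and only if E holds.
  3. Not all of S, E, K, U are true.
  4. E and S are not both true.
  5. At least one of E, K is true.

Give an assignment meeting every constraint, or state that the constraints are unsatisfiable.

S: False, E: True, K: True, U: False, R: False

  (1) {R, U, S}: 0 true — none ✓
  (2) K=T, E=T — same ✓
  (3) {S, E, K, U}: 2/4 true — not all ✓
  (4) E=T, S=F — not both ✓
  (5) {E, K}: 2 true — at least one ✓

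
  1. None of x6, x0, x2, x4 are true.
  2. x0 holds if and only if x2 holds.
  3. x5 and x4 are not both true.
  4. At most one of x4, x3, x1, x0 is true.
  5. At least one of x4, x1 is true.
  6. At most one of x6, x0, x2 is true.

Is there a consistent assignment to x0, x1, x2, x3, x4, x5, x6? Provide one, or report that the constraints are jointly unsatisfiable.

x0 = False; x1 = True; x2 = False; x3 = False; x4 = False; x5 = True; x6 = False

  (1) {x6, x0, x2, x4}: 0 true — none ✓
  (2) x0=F, x2=F — same ✓
  (3) x5=T, x4=F — not both ✓
  (4) {x4, x3, x1, x0}: 1 true — at most one ✓
  (5) {x4, x1}: 1 true — at least one ✓
  (6) {x6, x0, x2}: 0 true — at most one ✓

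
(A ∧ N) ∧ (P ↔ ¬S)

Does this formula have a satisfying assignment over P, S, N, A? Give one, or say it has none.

P=F, S=T, N=T, A=T

  A ∧ N = True
  P ↔ ¬S = True
    ¬S = False
Both conjuncts True, so the formula holds.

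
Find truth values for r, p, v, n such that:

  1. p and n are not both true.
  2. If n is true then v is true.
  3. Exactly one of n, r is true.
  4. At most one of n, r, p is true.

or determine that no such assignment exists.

r = True, p = False, v = False, n = False

  (1) p=F, n=F — not both ✓
  (2) n=F ⇒ v: vacuous ✓
  (3) {n, r}: 1 true — exactly one ✓
  (4) {n, r, p}: 1 true — at most one ✓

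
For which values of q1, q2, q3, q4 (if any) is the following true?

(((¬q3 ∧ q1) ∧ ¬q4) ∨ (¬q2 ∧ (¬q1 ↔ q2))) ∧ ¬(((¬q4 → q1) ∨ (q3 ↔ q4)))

Case q1 = True: the conjunct ¬(((¬q4 → q1) ∨ (q3 ↔ q4))) becomes ¬((True ∨ (q3 ↔ q4))) = False.
Case q1 = False: the formula simplifies to (¬q2 ∧ q2) ∧ ¬((q4 ∨ (q3 ↔ q4))).
  q2 = True: the conjunct ¬q2 is False.
  q2 = False: the conjunct q2 is False.
Both cases fail — unsatisfiable.

UNSATISFIABLE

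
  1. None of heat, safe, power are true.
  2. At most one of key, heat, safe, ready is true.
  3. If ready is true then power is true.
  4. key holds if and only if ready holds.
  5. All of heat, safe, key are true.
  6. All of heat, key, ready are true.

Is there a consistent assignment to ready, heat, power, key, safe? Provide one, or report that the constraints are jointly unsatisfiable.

Unsatisfiable — no assignment works.

Case heat = True:
  Constraint (1) is violated (heat=T) — contradiction.
Case heat = False:
  Constraint (5) is violated (heat=F) — contradiction.
Both cases fail — unsatisfiable.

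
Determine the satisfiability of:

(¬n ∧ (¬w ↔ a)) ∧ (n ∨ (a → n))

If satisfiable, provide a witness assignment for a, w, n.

a=F; w=T; n=F

  ¬n ∧ (¬w ↔ a) = True
    ¬n = True
    ¬w ↔ a = True
      ¬w = False
  n ∨ (a → n) = True
    a → n = True
Both conjuncts True, so the formula holds.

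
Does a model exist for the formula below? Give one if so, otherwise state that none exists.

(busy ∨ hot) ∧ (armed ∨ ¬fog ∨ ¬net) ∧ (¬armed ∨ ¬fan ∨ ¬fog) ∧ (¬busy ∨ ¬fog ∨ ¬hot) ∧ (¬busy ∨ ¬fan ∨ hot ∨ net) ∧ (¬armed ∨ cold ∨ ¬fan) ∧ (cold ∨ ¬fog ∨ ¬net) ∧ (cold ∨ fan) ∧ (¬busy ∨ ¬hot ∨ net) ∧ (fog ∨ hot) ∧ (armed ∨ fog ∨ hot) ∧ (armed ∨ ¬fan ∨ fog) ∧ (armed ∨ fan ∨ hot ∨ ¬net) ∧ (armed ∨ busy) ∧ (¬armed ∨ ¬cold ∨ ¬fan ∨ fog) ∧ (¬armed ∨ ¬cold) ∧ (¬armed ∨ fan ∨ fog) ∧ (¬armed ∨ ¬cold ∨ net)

Set cold = True.
  then (¬armed ∨ ¬cold) forces armed = False.
  then (armed ∨ busy) forces busy = True.
Try fan = True:
  (armed ∨ ¬fan ∨ fog) forces fog = True.
  (armed ∨ ¬fog ∨ ¬net) forces net = False.
  (¬busy ∨ ¬fog ∨ ¬hot) forces hot = False.
  clause (¬busy ∨ ¬fan ∨ hot ∨ net) is falsified — backtrack.
So fan = False.
Set fog = True.
  then (armed ∨ ¬fog ∨ ¬net) forces net = False.
  then (¬busy ∨ ¬fog ∨ ¬hot) forces hot = False.
All clauses satisfied.

cold = True; armed = False; fan = False; fog = True; net = False; hot = False; busy = True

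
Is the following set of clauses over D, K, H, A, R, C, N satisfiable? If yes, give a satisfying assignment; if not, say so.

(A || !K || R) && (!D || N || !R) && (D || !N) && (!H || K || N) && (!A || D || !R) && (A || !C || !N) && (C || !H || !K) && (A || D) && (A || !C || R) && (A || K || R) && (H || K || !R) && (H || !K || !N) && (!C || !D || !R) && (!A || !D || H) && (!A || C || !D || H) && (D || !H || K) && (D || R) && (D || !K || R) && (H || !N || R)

Try D = False:
  (D || !N) forces N = False.
  (A || D) forces A = True.
  (!A || D || !R) forces R = False.
  clause (D || R) is falsified — backtrack.
So D = True.
Set K = False.
Try H = False:
  (H || K || !R) forces R = False.
  (A || K || R) forces A = True.
  clause (!A || !D || H) is falsified — backtrack.
So H = True.
  then (!H || K || N) forces N = True.
Set A = True.
Set R = False.
Set C = True.
All clauses satisfied.

D: True, K: False, H: True, A: True, R: False, C: True, N: True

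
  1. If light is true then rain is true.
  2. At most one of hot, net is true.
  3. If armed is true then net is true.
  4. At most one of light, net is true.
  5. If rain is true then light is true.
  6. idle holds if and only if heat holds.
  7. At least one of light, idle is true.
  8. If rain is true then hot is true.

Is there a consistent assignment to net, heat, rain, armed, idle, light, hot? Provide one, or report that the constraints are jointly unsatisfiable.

net=F, heat=T, rain=F, armed=F, idle=T, light=F, hot=F

  (1) light=F ⇒ rain: vacuous ✓
  (2) {hot, net}: 0 true — at most one ✓
  (3) armed=F ⇒ net: vacuous ✓
  (4) {light, net}: 0 true — at most one ✓
  (5) rain=F ⇒ light: vacuous ✓
  (6) idle=T, heat=T — same ✓
  (7) {light, idle}: 1 true — at least one ✓
  (8) rain=F ⇒ hot: vacuous ✓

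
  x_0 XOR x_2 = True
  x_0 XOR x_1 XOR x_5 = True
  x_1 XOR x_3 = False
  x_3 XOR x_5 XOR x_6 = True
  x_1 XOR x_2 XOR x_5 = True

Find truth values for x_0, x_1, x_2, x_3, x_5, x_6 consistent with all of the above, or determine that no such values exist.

Unsatisfiable — no assignment works.

Adding constraints 1, 2, 5 mod 2: every variable appears an even number of times on the left, so the left side is 0.
But the right sides sum to 1 (mod 2). 0 ≠ 1 — the system is inconsistent.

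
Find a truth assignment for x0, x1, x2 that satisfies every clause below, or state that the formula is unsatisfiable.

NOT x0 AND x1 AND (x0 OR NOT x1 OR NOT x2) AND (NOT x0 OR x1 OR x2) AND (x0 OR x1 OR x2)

x0: False, x1: True, x2: False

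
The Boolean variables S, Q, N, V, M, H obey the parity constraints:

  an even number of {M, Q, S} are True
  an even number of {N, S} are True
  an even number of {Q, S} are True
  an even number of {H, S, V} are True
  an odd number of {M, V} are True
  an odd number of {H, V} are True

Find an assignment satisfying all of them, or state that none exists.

S = True, Q = True, N = True, V = True, M = False, H = False

{M, Q, S}: 2 true → even ✓
{N, S}: 2 true → even ✓
{Q, S}: 2 true → even ✓
{H, S, V}: 2 true → even ✓
{M, V}: 1 true → odd ✓
{H, V}: 1 true → odd ✓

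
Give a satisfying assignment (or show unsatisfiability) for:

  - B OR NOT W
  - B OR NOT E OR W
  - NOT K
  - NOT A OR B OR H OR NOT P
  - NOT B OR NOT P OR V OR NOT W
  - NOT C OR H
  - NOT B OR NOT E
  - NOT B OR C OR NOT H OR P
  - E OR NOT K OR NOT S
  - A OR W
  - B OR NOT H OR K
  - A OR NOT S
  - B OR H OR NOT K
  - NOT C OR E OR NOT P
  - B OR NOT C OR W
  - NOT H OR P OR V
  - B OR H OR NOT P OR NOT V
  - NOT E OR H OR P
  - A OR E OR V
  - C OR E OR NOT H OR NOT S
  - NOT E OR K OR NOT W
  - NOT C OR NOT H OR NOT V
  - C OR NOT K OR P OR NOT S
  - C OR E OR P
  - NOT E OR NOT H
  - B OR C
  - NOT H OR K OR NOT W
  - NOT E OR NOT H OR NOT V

W = False, C = False, P = True, S = False, E = False, A = True, K = False, H = False, B = True, V = True

Unit clause (NOT K) forces K = False.
Set W = False.
  then (A OR W) forces A = True.
Set C = False.
  then (B OR C) forces B = True.
  then (NOT B OR NOT E) forces E = False.
  then (C OR E OR P) forces P = True.
Set S = False.
Set H = False.
Set V = True.
All clauses satisfied.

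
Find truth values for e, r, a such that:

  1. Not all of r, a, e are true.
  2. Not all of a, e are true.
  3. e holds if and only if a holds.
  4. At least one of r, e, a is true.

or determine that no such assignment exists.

e: False; r: True; a: False

  (1) {r, a, e}: 1/3 true — not all ✓
  (2) {a, e}: 0/2 true — not all ✓
  (3) e=F, a=F — same ✓
  (4) {r, e, a}: 1 true — at least one ✓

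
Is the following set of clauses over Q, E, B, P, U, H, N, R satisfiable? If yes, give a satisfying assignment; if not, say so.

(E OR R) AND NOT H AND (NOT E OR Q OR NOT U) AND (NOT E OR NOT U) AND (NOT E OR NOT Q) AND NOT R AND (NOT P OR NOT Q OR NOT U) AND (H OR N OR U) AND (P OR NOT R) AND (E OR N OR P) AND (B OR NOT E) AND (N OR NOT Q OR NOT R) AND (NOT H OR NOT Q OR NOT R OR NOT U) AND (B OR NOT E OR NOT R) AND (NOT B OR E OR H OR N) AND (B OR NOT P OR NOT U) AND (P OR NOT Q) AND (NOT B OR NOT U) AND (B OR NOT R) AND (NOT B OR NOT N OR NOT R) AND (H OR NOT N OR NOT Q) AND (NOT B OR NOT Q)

Unit clause (NOT H) forces H = False.
Unit clause (NOT R) forces R = False.
In (E OR R) only E is left, so E = True.
In (NOT E OR NOT U) only NOT U is left, so U = False.
In (NOT E OR NOT Q) only NOT Q is left, so Q = False.
In (H OR N OR U) only N is left, so N = True.
In (B OR NOT E) only B is left, so B = True.
Set P = False.
All clauses satisfied.

Q = False; E = True; B = True; P = False; U = False; H = False; N = True; R = False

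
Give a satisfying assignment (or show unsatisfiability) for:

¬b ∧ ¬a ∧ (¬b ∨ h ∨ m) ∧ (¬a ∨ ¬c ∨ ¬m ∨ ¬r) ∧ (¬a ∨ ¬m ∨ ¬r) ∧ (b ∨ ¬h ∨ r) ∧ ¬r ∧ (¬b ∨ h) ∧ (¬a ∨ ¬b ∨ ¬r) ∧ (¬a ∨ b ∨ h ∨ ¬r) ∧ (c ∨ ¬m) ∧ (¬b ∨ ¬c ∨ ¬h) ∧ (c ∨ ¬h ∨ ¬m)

Unit clause (¬b) forces b = False.
Unit clause (¬a) forces a = False.
Unit clause (¬r) forces r = False.
In (b ∨ ¬h ∨ r) only ¬h is left, so h = False.
Set m = True.
  then (c ∨ ¬m) forces c = True.
All clauses satisfied.

m = True, b = False, h = False, c = True, a = False, r = False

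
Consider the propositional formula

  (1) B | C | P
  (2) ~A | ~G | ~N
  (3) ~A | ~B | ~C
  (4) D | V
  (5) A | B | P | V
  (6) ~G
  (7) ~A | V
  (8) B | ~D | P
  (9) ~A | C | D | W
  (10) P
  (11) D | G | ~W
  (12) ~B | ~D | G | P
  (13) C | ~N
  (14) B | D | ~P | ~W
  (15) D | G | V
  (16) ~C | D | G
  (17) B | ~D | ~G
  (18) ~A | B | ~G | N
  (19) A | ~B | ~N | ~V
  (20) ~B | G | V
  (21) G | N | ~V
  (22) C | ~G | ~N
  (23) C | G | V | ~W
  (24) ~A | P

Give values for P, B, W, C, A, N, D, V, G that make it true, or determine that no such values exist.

P: True, B: False, W: False, C: True, A: False, N: False, D: True, V: False, G: False

Unit clause (~G) forces G = False.
Unit clause (P) forces P = True.
Try B = True:
  (~B | G | V) forces V = True.
  (G | N | ~V) forces N = True.
  (C | ~N) forces C = True.
  (~A | ~B | ~C) forces A = False.
  clause (A | ~B | ~N | ~V) is falsified — backtrack.
So B = False.
Set W = False.
Set C = True.
  then (~C | D | G) forces D = True.
Set A = False.
Set N = False.
  then (G | N | ~V) forces V = False.
All clauses satisfied.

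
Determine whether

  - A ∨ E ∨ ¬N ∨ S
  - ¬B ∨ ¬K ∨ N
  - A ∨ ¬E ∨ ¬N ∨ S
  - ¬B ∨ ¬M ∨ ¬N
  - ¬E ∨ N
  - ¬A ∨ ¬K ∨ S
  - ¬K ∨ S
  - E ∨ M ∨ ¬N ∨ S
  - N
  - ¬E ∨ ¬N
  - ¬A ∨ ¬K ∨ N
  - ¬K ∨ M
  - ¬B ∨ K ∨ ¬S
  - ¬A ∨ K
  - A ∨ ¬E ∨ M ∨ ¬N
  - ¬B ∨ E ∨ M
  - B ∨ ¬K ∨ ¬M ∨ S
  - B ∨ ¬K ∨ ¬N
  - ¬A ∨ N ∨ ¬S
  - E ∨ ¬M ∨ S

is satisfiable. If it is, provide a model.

M: True; A: False; N: True; E: False; S: True; B: False; K: False

Unit clause (N) forces N = True.
In (¬E ∨ ¬N) only ¬E is left, so E = False.
Set M = True.
  then (¬B ∨ ¬M ∨ ¬N) forces B = False.
  then (B ∨ ¬K ∨ ¬N) forces K = False.
  then (E ∨ ¬M ∨ S) forces S = True.
  then (¬A ∨ K) forces A = False.
All clauses satisfied.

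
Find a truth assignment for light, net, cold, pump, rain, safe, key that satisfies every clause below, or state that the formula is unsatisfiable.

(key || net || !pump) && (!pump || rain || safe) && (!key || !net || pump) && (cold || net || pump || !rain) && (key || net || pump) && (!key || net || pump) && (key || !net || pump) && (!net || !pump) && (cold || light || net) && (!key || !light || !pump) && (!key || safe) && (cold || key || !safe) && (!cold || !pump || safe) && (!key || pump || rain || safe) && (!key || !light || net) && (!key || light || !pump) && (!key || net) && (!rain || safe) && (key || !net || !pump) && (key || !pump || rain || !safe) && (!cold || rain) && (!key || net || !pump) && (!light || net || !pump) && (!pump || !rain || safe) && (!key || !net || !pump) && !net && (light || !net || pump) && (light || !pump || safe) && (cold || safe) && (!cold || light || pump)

Unsatisfiable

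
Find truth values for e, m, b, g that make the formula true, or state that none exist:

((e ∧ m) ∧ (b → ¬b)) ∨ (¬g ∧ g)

e=T; m=T; b=F; g=T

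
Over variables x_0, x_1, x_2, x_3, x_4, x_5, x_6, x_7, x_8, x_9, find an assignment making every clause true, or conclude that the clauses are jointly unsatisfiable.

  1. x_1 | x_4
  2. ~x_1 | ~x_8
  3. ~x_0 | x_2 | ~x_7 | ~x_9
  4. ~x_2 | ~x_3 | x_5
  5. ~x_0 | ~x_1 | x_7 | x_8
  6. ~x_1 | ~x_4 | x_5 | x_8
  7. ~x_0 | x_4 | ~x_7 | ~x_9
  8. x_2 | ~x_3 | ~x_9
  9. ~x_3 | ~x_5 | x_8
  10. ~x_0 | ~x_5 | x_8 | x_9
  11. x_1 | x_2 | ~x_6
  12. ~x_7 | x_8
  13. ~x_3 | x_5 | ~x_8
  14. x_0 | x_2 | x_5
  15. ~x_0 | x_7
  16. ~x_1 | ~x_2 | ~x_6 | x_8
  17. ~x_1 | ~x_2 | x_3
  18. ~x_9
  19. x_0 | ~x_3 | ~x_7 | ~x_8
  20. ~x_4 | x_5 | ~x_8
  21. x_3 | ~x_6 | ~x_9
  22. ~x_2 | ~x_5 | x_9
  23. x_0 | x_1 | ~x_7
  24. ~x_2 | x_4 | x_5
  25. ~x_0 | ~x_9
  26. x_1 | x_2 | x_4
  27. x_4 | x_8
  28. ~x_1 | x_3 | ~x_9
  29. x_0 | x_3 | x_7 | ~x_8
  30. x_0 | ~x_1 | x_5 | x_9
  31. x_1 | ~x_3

x_0=F, x_1=T, x_2=F, x_3=F, x_4=T, x_5=T, x_6=T, x_7=F, x_8=F, x_9=F

Unit clause (~x_9) forces x_9 = False.
Set x_0 = False.
Set x_1 = True.
  then (~x_1 | ~x_8) forces x_8 = False.
  then (~x_7 | x_8) forces x_7 = False.
  then (x_4 | x_8) forces x_4 = True.
  then (x_0 | ~x_1 | x_5 | x_9) forces x_5 = True.
  then (~x_3 | ~x_5 | x_8) forces x_3 = False.
  then (~x_1 | ~x_2 | x_3) forces x_2 = False.
Set x_6 = True.
All clauses satisfied.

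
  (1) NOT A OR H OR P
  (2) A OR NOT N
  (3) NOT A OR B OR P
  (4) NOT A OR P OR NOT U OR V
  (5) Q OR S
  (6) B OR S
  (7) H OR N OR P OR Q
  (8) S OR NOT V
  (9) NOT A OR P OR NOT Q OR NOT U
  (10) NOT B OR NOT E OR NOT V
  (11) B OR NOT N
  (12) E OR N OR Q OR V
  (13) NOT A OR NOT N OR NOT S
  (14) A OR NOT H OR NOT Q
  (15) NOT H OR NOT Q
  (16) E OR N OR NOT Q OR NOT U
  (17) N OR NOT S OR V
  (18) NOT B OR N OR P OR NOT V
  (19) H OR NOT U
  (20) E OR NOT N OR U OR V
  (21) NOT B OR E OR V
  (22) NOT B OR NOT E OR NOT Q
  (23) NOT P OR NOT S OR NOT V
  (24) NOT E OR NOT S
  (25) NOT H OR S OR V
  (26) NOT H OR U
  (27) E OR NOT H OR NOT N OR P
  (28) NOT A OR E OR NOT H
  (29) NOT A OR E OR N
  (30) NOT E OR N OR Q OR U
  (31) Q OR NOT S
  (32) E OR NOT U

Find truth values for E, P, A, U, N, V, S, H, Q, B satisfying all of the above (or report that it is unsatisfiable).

Try E = True:
  (NOT E OR NOT S) forces S = False.
  (Q OR S) forces Q = True.
  (B OR S) forces B = True.
  clause (NOT B OR NOT E OR NOT Q) is falsified — backtrack.
So E = False.
  then (E OR NOT U) forces U = False.
  then (NOT H OR U) forces H = False.
Set P = False.
  then (NOT A OR H OR P) forces A = False.
  then (A OR NOT N) forces N = False.
  then (H OR N OR P OR Q) forces Q = True.
Set V = True.
  then (S OR NOT V) forces S = True.
  then (NOT B OR N OR P OR NOT V) forces B = False.
All clauses satisfied.

E=F, P=F, A=F, U=F, N=F, V=T, S=T, H=F, Q=T, B=F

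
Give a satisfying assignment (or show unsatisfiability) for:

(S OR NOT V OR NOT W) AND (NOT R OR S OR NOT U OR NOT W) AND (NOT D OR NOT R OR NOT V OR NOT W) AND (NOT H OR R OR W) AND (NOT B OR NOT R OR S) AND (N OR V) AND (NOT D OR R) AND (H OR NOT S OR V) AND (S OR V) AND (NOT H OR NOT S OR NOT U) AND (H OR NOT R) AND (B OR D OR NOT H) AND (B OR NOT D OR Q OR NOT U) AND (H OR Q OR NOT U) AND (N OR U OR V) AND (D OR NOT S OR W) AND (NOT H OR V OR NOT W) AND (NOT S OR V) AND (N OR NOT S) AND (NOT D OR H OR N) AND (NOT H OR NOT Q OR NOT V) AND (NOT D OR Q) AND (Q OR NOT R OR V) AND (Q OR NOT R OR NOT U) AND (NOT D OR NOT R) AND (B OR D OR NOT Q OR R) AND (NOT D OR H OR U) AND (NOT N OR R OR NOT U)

V=T, W=F, U=F, Q=F, D=F, N=T, R=F, B=T, H=F, S=F

Try V = False:
  (N OR V) forces N = True.
  (S OR V) forces S = True.
  clause (NOT S OR V) is falsified — backtrack.
So V = True.
Set W = False.
Set U = False.
Set Q = False.
  then (NOT D OR Q) forces D = False.
  then (D OR NOT S OR W) forces S = False.
Set N = True.
Set R = False.
  then (NOT H OR R OR W) forces H = False.
Set B = True.
All clauses satisfied.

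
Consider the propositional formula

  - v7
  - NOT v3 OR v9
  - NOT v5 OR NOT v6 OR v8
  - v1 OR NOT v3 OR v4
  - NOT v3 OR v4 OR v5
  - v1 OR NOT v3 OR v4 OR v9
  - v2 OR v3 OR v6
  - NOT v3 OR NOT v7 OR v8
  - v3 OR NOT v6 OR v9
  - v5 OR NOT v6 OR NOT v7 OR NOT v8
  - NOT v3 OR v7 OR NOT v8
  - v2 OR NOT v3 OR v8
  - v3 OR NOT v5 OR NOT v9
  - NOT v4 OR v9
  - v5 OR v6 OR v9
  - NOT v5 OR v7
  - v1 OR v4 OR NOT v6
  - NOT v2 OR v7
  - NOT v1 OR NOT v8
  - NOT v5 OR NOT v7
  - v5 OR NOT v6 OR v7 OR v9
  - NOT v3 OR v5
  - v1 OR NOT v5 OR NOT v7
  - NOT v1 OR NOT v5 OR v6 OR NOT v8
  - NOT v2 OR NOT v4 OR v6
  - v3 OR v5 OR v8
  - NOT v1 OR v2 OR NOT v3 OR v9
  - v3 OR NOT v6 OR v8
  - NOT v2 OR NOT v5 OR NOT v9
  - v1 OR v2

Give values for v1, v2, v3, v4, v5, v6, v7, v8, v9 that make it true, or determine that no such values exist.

v1=F, v2=T, v3=F, v4=F, v5=F, v6=F, v7=T, v8=T, v9=T

Unit clause (v7) forces v7 = True.
In (NOT v5 OR NOT v7) only NOT v5 is left, so v5 = False.
In (NOT v3 OR v5) only NOT v3 is left, so v3 = False.
In (v3 OR v5 OR v8) only v8 is left, so v8 = True.
In (v5 OR NOT v6 OR NOT v7 OR NOT v8) only NOT v6 is left, so v6 = False.
In (v5 OR v6 OR v9) only v9 is left, so v9 = True.
In (NOT v1 OR NOT v8) only NOT v1 is left, so v1 = False.
In (v1 OR v2) only v2 is left, so v2 = True.
In (NOT v2 OR NOT v4 OR v6) only NOT v4 is left, so v4 = False.
All clauses satisfied.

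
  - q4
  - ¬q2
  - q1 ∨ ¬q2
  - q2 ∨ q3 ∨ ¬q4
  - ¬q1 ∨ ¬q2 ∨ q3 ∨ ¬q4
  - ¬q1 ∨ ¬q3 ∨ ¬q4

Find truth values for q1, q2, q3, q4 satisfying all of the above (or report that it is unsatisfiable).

Unit clause (q4) forces q4 = True.
Unit clause (¬q2) forces q2 = False.
In (q2 ∨ q3 ∨ ¬q4) only q3 is left, so q3 = True.
In (¬q1 ∨ ¬q3 ∨ ¬q4) only ¬q1 is left, so q1 = False.
All clauses satisfied.

q1: False, q2: False, q3: True, q4: True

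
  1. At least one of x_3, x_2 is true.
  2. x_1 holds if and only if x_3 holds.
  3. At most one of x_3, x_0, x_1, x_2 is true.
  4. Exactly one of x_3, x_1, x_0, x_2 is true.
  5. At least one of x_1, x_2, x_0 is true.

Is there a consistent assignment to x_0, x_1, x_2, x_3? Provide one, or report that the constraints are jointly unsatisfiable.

x_0: False, x_1: False, x_2: True, x_3: False

  (1) {x_3, x_2}: 1 true — at least one ✓
  (2) x_1=F, x_3=F — same ✓
  (3) {x_3, x_0, x_1, x_2}: 1 true — at most one ✓
  (4) {x_3, x_1, x_0, x_2}: 1 true — exactly one ✓
  (5) {x_1, x_2, x_0}: 1 true — at least one ✓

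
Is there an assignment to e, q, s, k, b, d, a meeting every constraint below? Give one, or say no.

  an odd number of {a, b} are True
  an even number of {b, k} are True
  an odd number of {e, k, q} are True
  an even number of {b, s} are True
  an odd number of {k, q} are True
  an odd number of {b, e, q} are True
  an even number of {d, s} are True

e: False, q: False, s: True, k: True, b: True, d: True, a: False

{a, b}: 1 true → odd ✓
{b, k}: 2 true → even ✓
{e, k, q}: 1 true → odd ✓
{b, s}: 2 true → even ✓
{k, q}: 1 true → odd ✓
{b, e, q}: 1 true → odd ✓
{d, s}: 2 true → even ✓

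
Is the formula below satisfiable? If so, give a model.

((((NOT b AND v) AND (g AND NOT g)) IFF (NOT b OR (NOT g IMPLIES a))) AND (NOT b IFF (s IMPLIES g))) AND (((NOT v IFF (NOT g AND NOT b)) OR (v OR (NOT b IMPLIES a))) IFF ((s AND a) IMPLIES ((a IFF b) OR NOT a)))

s: True, g: False, b: True, v: False, a: False

  (((NOT b AND v) AND (g AND NOT g)) IFF (NOT b OR (NOT g IMPLIES a))) AND (NOT b IFF (s IMPLIES g)) = True
    ((NOT b AND v) AND (g AND NOT g)) IFF (NOT b OR (NOT g IMPLIES a)) = True
      (NOT b AND v) AND (g AND NOT g) = False
        NOT b AND v = False
          NOT b = False
        g AND NOT g = False
          NOT g = True
      NOT b OR (NOT g IMPLIES a) = False
        NOT b = False
        NOT g IMPLIES a = False
          NOT g = True
    NOT b IFF (s IMPLIES g) = True
      NOT b = False
      s IMPLIES g = False
  ((NOT v IFF (NOT g AND NOT b)) OR (v OR (NOT b IMPLIES a))) IFF ((s AND a) IMPLIES ((a IFF b) OR NOT a)) = True
    (NOT v IFF (NOT g AND NOT b)) OR (v OR (NOT b IMPLIES a)) = True
      NOT v IFF (NOT g AND NOT b) = False
        NOT v = True
        NOT g AND NOT b = False
          NOT g = True
          NOT b = False
      v OR (NOT b IMPLIES a) = True
        NOT b IMPLIES a = True
          NOT b = False
    (s AND a) IMPLIES ((a IFF b) OR NOT a) = True
      s AND a = False
      (a IFF b) OR NOT a = True
        a IFF b = False
        NOT a = True
Both conjuncts True, so the formula holds.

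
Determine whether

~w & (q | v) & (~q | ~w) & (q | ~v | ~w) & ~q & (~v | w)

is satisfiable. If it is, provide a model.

Case q = True:
  Clause (~q) is falsified — contradiction.
Case q = False:
  (~w) forces w = False.
  (q | v) forces v = True.
  Clause (~v | w) is falsified — contradiction.
Both cases fail, so the formula is unsatisfiable.

No satisfying assignment exists.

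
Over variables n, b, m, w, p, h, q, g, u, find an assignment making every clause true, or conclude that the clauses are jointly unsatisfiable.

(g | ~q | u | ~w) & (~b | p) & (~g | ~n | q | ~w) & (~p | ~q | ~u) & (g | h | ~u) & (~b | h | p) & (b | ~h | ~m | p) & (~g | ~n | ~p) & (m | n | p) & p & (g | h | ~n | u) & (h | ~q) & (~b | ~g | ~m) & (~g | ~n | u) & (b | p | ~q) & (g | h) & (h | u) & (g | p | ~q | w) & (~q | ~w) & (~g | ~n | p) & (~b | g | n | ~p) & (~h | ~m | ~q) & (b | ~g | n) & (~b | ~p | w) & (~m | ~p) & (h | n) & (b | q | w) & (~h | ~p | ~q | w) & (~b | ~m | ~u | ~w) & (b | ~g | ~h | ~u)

Unit clause (p) forces p = True.
In (~m | ~p) only ~m is left, so m = False.
Set n = False.
  then (h | n) forces h = True.
Set b = False.
  then (b | ~g | n) forces g = False.
Try w = False:
  (b | q | w) forces q = True.
  clause (~h | ~p | ~q | w) is falsified — backtrack.
So w = True.
  then (~q | ~w) forces q = False.
Set u = True.
All clauses satisfied.

n=F, b=F, m=F, w=T, p=T, h=T, q=F, g=F, u=T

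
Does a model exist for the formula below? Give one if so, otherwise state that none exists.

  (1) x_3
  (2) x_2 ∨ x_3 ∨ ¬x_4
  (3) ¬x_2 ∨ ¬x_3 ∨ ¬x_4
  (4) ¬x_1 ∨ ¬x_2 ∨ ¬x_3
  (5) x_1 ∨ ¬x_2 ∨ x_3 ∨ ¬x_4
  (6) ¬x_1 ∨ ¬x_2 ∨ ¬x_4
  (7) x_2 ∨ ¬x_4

Unit clause (x_3) forces x_3 = True.
Set x_1 = False.
Set x_2 = False.
  then (x_2 ∨ ¬x_4) forces x_4 = False.
Check each clause:
  (x_3): x_3 holds.
  (x_2 ∨ x_3 ∨ ¬x_4): x_3 holds.
  (¬x_2 ∨ ¬x_3 ∨ ¬x_4): ¬x_2 holds.
  (¬x_1 ∨ ¬x_2 ∨ ¬x_3): ¬x_1 holds.
  (x_1 ∨ ¬x_2 ∨ x_3 ∨ ¬x_4): ¬x_2 holds.
  (¬x_1 ∨ ¬x_2 ∨ ¬x_4): ¬x_1 holds.
  (x_2 ∨ ¬x_4): ¬x_4 holds.
All clauses satisfied.

x_1 = False, x_2 = False, x_3 = True, x_4 = False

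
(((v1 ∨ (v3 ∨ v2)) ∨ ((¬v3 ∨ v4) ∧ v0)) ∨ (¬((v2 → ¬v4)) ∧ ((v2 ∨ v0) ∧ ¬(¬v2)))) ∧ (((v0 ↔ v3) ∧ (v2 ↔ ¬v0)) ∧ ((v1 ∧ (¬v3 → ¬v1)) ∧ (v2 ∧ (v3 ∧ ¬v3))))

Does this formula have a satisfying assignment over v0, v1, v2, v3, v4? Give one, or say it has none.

Case v3 = True: the conjunct ¬v3 is False.
Case v3 = False: the conjunct v3 is False.
Both cases fail — unsatisfiable.

Unsatisfiable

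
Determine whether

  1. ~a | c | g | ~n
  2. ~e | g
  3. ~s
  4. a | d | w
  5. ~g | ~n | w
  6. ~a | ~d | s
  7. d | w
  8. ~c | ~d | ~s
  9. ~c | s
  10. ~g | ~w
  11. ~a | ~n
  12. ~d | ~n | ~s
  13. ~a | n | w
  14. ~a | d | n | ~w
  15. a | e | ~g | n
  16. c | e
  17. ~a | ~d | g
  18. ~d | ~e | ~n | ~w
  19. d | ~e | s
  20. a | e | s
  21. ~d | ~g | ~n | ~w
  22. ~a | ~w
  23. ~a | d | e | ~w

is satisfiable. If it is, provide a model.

e: True, c: False, w: False, d: True, g: True, s: False, n: False, a: False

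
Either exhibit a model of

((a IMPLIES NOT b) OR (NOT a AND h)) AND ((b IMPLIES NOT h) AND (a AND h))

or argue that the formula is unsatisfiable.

h=T; a=T; b=F

  (a IMPLIES NOT b) OR (NOT a AND h) = True
    a IMPLIES NOT b = True
      NOT b = True
    NOT a AND h = False
      NOT a = False
  (b IMPLIES NOT h) AND (a AND h) = True
    b IMPLIES NOT h = True
      NOT h = False
    a AND h = True
Both conjuncts True, so the formula holds.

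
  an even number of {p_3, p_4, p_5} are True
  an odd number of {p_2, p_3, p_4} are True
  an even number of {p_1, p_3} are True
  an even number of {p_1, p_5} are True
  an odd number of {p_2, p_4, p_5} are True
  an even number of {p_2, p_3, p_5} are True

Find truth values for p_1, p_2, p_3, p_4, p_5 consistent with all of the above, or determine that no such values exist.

p_1 = True, p_2 = False, p_3 = True, p_4 = False, p_5 = True

{p_3, p_4, p_5}: 2 true → even ✓
{p_2, p_3, p_4}: 1 true → odd ✓
{p_1, p_3}: 2 true → even ✓
{p_1, p_5}: 2 true → even ✓
{p_2, p_4, p_5}: 1 true → odd ✓
{p_2, p_3, p_5}: 2 true → even ✓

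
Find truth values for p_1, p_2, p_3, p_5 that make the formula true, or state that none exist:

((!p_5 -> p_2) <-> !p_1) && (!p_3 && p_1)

p_1: True, p_2: False, p_3: False, p_5: False

  (!p_5 -> p_2) <-> !p_1 = True
    !p_5 -> p_2 = False
      !p_5 = True
    !p_1 = False
  !p_3 && p_1 = True
    !p_3 = True
Both conjuncts True, so the formula holds.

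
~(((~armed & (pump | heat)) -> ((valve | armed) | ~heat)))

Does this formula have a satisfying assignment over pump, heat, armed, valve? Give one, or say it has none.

pump: True; heat: True; armed: False; valve: False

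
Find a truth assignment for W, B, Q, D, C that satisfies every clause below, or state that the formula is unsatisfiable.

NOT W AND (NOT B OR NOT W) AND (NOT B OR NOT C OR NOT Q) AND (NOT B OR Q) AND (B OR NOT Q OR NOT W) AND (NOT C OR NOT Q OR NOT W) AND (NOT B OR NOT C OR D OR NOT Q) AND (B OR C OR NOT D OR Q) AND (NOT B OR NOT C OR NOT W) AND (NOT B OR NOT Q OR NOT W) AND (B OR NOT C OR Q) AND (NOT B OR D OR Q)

Unit clause (NOT W) forces W = False.
Set B = False.
Set Q = True.
Set D = True.
Set C = True.
All clauses satisfied.

W=F, B=F, Q=T, D=T, C=T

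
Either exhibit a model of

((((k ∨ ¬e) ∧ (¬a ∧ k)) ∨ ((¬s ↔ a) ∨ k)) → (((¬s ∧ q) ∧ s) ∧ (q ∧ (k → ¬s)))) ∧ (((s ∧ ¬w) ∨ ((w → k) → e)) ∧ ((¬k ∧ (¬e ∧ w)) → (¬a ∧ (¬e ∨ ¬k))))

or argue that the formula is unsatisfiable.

s = True; a = True; e = True; q = True; k = False; w = True

  (((k ∨ ¬e) ∧ (¬a ∧ k)) ∨ ((¬s ↔ a) ∨ k)) → (((¬s ∧ q) ∧ s) ∧ (q ∧ (k → ¬s))) = True
    ((k ∨ ¬e) ∧ (¬a ∧ k)) ∨ ((¬s ↔ a) ∨ k) = False
      (k ∨ ¬e) ∧ (¬a ∧ k) = False
        k ∨ ¬e = False
          ¬e = False
        ¬a ∧ k = False
          ¬a = False
      (¬s ↔ a) ∨ k = False
        ¬s ↔ a = False
          ¬s = False
    ((¬s ∧ q) ∧ s) ∧ (q ∧ (k → ¬s)) = False
      (¬s ∧ q) ∧ s = False
        ¬s ∧ q = False
          ¬s = False
      q ∧ (k → ¬s) = True
        k → ¬s = True
          ¬s = False
  ((s ∧ ¬w) ∨ ((w → k) → e)) ∧ ((¬k ∧ (¬e ∧ w)) → (¬a ∧ (¬e ∨ ¬k))) = True
    (s ∧ ¬w) ∨ ((w → k) → e) = True
      s ∧ ¬w = False
        ¬w = False
      (w → k) → e = True
        w → k = False
    (¬k ∧ (¬e ∧ w)) → (¬a ∧ (¬e ∨ ¬k)) = True
      ¬k ∧ (¬e ∧ w) = False
        ¬k = True
        ¬e ∧ w = False
          ¬e = False
      ¬a ∧ (¬e ∨ ¬k) = False
        ¬a = False
        ¬e ∨ ¬k = True
          ¬e = False
          ¬k = True
Both conjuncts True, so the formula holds.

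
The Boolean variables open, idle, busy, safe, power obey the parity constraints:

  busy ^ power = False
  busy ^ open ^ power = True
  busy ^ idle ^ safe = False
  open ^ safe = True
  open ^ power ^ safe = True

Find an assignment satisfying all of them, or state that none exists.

open: True, idle: False, busy: False, safe: False, power: False

busy ^ power = F ^ F = False ✓
busy ^ open ^ power = F ^ T ^ F = True ✓
busy ^ idle ^ safe = F ^ F ^ F = False ✓
open ^ safe = T ^ F = True ✓
open ^ power ^ safe = T ^ F ^ F = True ✓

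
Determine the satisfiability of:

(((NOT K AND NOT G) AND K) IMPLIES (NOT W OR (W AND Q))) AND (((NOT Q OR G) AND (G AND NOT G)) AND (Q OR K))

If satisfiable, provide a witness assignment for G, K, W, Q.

UNSATISFIABLE

Case G = True: the conjunct NOT G is False.
Case G = False: the conjunct G is False.
Both cases fail — unsatisfiable.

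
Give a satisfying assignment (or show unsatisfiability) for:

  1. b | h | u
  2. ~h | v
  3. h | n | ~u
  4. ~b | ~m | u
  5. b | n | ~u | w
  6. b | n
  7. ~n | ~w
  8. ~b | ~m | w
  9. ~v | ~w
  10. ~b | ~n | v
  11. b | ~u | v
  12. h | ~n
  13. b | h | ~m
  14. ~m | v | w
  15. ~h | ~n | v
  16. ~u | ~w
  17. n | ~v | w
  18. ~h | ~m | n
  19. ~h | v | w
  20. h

m = False; u = True; v = True; w = False; b = False; h = True; n = True

Unit clause (h) forces h = True.
In (~h | v) only v is left, so v = True.
In (~v | ~w) only ~w is left, so w = False.
In (n | ~v | w) only n is left, so n = True.
Set m = False.
Set u = True.
Set b = False.
All clauses satisfied.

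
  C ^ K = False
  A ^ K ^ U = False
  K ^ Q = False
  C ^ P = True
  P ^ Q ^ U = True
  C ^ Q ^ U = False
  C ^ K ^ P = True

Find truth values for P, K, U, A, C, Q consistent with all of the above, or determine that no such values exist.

P=T; K=F; U=F; A=F; C=F; Q=F

C ^ K = F ^ F = False ✓
A ^ K ^ U = F ^ F ^ F = False ✓
K ^ Q = F ^ F = False ✓
C ^ P = F ^ T = True ✓
P ^ Q ^ U = T ^ F ^ F = True ✓
C ^ Q ^ U = F ^ F ^ F = False ✓
C ^ K ^ P = F ^ F ^ T = True ✓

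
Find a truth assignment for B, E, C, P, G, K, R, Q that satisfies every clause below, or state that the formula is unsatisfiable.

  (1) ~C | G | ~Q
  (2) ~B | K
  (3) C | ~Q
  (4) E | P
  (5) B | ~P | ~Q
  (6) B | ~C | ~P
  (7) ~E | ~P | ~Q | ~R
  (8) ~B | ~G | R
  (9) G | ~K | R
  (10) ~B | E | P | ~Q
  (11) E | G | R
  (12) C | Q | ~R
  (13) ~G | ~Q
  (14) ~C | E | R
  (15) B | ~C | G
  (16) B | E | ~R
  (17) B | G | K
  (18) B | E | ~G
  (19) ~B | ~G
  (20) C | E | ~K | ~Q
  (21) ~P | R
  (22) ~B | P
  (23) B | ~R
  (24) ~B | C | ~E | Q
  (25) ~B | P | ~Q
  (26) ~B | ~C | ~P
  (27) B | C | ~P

B = False, E = True, C = True, P = False, G = True, K = False, R = False, Q = False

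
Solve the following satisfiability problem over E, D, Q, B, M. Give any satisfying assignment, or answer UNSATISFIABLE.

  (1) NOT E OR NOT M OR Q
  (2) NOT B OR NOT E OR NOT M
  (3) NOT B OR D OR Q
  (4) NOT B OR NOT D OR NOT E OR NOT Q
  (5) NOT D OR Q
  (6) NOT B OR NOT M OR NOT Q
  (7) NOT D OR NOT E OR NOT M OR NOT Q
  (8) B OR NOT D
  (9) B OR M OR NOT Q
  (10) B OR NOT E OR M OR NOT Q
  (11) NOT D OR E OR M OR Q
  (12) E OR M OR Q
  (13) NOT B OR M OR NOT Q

Set E = False.
Set D = False.
Set Q = True.
Try B = True:
  (NOT B OR NOT M OR NOT Q) forces M = False.
  clause (NOT B OR M OR NOT Q) is falsified — backtrack.
So B = False.
  then (B OR M OR NOT Q) forces M = True.
All clauses satisfied.

E: False; D: False; Q: True; B: False; M: True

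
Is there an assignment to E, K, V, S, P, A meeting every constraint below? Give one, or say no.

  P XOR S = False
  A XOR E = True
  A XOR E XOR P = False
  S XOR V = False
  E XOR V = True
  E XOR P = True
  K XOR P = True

E=F; K=F; V=T; S=T; P=T; A=T

P XOR S = T XOR T = False ✓
A XOR E = T XOR F = True ✓
A XOR E XOR P = T XOR F XOR T = False ✓
S XOR V = T XOR T = False ✓
E XOR V = F XOR T = True ✓
E XOR P = F XOR T = True ✓
K XOR P = F XOR T = True ✓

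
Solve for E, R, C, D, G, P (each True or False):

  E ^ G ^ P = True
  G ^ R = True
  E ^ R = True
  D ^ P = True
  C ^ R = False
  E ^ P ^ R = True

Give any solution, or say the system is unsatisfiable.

The formula is unsatisfiable.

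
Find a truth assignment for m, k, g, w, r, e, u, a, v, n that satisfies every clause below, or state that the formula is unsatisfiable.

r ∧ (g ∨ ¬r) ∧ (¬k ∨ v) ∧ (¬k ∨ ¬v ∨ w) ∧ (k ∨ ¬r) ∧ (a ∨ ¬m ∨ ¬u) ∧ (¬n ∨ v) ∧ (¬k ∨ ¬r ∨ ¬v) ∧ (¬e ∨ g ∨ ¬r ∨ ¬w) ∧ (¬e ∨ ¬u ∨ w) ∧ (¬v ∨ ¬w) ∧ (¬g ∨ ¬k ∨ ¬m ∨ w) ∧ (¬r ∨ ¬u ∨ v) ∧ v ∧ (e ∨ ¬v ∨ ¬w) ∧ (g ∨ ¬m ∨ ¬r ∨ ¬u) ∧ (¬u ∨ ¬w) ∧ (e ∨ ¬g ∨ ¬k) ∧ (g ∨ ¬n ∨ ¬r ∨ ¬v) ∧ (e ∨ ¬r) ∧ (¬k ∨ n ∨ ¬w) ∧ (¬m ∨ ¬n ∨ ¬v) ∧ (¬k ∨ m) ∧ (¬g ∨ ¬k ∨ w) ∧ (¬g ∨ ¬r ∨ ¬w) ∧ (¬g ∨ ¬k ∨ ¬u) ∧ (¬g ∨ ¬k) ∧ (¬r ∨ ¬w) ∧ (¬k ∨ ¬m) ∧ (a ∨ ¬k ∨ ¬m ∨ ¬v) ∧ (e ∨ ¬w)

The formula is unsatisfiable.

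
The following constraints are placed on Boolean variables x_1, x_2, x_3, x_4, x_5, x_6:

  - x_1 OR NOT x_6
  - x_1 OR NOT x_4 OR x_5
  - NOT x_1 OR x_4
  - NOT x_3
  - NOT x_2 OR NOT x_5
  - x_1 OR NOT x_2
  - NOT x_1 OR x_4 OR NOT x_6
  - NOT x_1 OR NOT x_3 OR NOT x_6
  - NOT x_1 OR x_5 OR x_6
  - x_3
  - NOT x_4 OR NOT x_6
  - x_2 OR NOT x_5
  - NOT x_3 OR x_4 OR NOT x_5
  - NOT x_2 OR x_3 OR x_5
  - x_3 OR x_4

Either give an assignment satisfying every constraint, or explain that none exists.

Case x_3 = True:
  Clause (NOT x_3) is falsified — contradiction.
Case x_3 = False:
  Clause (x_3) is falsified — contradiction.
Both cases fail, so the formula is unsatisfiable.

The formula is unsatisfiable.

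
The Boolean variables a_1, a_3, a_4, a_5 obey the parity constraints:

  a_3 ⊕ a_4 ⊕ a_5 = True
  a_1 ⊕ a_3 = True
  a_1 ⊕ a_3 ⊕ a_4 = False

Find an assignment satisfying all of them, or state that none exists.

a_1 = False, a_3 = True, a_4 = True, a_5 = True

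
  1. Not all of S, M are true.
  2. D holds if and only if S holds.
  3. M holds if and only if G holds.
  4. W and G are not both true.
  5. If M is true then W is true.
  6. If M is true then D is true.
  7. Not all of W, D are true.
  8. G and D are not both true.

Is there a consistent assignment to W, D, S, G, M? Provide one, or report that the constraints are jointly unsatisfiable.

W: True, D: False, S: False, G: False, M: False

  (1) {S, M}: 0/2 true — not all ✓
  (2) D=F, S=F — same ✓
  (3) M=F, G=F — same ✓
  (4) W=T, G=F — not both ✓
  (5) M=F ⇒ W: vacuous ✓
  (6) M=F ⇒ D: vacuous ✓
  (7) {W, D}: 1/2 true — not all ✓
  (8) G=F, D=F — not both ✓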